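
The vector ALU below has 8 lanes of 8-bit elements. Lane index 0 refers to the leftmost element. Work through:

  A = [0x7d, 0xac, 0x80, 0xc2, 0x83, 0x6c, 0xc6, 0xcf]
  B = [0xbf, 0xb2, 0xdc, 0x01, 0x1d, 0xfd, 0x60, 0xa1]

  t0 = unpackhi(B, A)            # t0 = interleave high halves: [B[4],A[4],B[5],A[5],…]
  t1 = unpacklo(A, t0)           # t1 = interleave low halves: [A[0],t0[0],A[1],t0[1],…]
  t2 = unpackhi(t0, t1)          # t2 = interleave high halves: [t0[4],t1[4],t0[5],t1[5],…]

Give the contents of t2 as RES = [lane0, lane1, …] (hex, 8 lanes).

RES = [0x60, 0x80, 0xc6, 0xfd, 0xa1, 0xc2, 0xcf, 0x6c]

→ t0 |1d|83|fd|6c|60|c6|a1|cf|
→ t1 |7d|1d|ac|83|80|fd|c2|6c|
→ t2 |60|80|c6|fd|a1|c2|cf|6c|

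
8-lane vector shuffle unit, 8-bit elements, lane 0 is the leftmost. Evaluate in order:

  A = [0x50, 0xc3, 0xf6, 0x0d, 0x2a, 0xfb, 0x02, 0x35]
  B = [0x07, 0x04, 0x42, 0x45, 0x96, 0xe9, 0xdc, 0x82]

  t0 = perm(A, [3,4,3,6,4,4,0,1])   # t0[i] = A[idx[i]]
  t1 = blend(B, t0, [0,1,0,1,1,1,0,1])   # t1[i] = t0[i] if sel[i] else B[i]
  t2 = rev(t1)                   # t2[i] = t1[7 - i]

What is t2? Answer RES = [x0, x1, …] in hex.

  t0: 0d 2a 0d 02 2a 2a 50 c3
  t1: 07 2a 42 02 2a 2a dc c3
  t2: c3 dc 2a 2a 02 42 2a 07

RES = [0xc3, 0xdc, 0x2a, 0x2a, 0x02, 0x42, 0x2a, 0x07]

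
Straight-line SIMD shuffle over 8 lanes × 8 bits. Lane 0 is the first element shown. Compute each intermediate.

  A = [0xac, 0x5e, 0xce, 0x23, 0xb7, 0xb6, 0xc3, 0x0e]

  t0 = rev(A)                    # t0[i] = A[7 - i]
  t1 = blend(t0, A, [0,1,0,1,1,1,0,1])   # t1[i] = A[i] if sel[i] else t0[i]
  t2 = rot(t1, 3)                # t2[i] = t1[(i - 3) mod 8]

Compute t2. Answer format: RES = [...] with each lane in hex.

RES = [0xb6, 0x5e, 0x0e, 0x0e, 0x5e, 0xb6, 0x23, 0xb7]

→ t0 |0e|c3|b6|b7|23|ce|5e|ac|
→ t1 |0e|5e|b6|23|b7|b6|5e|0e|
→ t2 |b6|5e|0e|0e|5e|b6|23|b7|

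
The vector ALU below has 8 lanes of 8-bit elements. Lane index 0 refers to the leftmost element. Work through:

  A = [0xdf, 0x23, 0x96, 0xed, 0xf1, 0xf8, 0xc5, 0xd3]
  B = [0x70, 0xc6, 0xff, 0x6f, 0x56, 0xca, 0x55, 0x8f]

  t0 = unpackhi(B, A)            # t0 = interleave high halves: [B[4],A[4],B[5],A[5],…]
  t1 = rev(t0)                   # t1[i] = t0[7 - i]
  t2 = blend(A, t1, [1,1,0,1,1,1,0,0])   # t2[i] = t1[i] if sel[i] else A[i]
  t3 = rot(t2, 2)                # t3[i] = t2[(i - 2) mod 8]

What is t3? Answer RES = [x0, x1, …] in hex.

  t0: 56 f1 ca f8 55 c5 8f d3
  t1: d3 8f c5 55 f8 ca f1 56
  t2: d3 8f 96 55 f8 ca c5 d3
  t3: c5 d3 d3 8f 96 55 f8 ca

RES = [ 0xc5  0xd3  0xd3  0x8f  0x96  0x55  0xf8  0xca ]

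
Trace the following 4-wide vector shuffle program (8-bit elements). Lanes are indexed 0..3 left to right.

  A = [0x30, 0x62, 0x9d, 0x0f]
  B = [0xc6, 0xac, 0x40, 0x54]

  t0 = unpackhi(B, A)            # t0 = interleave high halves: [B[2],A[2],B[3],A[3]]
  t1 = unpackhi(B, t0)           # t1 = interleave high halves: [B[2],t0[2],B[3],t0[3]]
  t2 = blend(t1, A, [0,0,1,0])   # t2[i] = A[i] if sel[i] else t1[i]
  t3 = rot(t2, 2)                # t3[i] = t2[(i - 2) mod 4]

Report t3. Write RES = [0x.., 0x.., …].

→ t0 |40|9d|54|0f|
→ t1 |40|54|54|0f|
→ t2 |40|54|9d|0f|
→ t3 |9d|0f|40|54|

RES = [0x9d, 0x0f, 0x40, 0x54]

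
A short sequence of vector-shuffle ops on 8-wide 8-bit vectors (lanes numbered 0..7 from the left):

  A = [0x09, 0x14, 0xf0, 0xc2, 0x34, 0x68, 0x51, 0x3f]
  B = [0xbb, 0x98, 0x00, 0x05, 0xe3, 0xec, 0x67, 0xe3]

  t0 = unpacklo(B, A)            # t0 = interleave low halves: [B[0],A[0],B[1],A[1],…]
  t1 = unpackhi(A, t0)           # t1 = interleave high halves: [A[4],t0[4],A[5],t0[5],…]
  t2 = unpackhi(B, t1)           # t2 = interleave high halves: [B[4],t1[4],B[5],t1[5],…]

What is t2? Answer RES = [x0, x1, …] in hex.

RES = [ 0xe3  0x51  0xec  0x05  0x67  0x3f  0xe3  0xc2 ]

  t0: bb 09 98 14 00 f0 05 c2
  t1: 34 00 68 f0 51 05 3f c2
  t2: e3 51 ec 05 67 3f e3 c2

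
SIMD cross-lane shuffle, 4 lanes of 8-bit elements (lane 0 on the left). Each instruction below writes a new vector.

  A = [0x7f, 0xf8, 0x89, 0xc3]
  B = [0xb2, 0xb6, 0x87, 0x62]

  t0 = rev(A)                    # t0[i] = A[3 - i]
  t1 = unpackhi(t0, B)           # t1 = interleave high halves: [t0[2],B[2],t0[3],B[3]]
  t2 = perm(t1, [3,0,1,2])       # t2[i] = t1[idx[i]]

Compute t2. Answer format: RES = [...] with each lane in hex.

t0 = [0xc3, 0x89, 0xf8, 0x7f]
t1 = [0xf8, 0x87, 0x7f, 0x62]
t2 = [0x62, 0xf8, 0x87, 0x7f]

RES = [0x62, 0xf8, 0x87, 0x7f]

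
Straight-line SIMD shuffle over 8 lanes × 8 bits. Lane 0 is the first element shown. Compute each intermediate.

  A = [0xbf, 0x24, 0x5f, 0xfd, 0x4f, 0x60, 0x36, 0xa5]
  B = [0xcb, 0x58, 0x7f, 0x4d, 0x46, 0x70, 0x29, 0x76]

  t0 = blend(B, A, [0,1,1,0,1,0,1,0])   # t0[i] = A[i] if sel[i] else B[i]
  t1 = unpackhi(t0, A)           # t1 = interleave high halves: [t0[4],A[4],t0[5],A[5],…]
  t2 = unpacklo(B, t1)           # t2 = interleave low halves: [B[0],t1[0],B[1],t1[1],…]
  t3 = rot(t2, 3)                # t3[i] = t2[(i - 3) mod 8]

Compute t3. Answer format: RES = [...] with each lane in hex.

→ t0 |cb|24|5f|4d|4f|70|36|76|
→ t1 |4f|4f|70|60|36|36|76|a5|
→ t2 |cb|4f|58|4f|7f|70|4d|60|
→ t3 |70|4d|60|cb|4f|58|4f|7f|

RES = [ 0x70  0x4d  0x60  0xcb  0x4f  0x58  0x4f  0x7f ]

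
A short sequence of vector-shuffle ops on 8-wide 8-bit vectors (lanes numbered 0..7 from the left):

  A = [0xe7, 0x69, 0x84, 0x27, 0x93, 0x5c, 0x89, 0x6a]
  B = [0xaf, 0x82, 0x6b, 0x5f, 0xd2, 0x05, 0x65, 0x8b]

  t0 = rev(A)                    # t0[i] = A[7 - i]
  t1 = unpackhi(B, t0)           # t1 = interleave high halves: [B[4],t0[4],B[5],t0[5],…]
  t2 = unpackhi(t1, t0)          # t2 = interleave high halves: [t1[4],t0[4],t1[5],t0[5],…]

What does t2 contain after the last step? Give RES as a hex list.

t0 = [0x6a, 0x89, 0x5c, 0x93, 0x27, 0x84, 0x69, 0xe7]
t1 = [0xd2, 0x27, 0x05, 0x84, 0x65, 0x69, 0x8b, 0xe7]
t2 = [0x65, 0x27, 0x69, 0x84, 0x8b, 0x69, 0xe7, 0xe7]

RES = [ 0x65  0x27  0x69  0x84  0x8b  0x69  0xe7  0xe7 ]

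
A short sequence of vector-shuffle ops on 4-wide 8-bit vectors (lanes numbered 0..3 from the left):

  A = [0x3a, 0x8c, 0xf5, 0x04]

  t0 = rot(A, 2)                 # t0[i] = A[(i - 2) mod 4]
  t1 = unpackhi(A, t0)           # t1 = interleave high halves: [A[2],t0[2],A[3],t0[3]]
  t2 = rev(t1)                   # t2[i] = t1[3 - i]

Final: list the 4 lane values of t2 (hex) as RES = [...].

RES = [0x8c, 0x04, 0x3a, 0xf5]

→ t0 |f5|04|3a|8c|
→ t1 |f5|3a|04|8c|
→ t2 |8c|04|3a|f5|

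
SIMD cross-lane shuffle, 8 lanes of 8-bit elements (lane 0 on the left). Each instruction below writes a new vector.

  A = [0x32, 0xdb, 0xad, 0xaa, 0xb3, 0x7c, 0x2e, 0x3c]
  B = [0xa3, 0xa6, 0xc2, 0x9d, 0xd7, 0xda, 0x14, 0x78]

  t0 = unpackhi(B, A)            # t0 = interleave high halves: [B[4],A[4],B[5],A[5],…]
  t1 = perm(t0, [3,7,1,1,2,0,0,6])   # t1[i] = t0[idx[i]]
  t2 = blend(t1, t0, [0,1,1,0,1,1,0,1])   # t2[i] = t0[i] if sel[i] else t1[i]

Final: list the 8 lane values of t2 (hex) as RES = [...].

RES = [ 0x7c  0xb3  0xda  0xb3  0x14  0x2e  0xd7  0x3c ]

t0 = [0xd7, 0xb3, 0xda, 0x7c, 0x14, 0x2e, 0x78, 0x3c]
t1 = [0x7c, 0x3c, 0xb3, 0xb3, 0xda, 0xd7, 0xd7, 0x78]
t2 = [0x7c, 0xb3, 0xda, 0xb3, 0x14, 0x2e, 0xd7, 0x3c]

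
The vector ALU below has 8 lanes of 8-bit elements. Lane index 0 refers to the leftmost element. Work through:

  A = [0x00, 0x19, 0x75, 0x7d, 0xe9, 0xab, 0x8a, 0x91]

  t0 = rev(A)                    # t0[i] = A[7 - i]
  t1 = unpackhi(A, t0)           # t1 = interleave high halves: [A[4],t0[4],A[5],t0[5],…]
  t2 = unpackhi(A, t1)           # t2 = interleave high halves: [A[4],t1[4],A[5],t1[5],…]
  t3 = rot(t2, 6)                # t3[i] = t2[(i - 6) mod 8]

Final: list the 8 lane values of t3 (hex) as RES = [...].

t0 = [0x91, 0x8a, 0xab, 0xe9, 0x7d, 0x75, 0x19, 0x00]
t1 = [0xe9, 0x7d, 0xab, 0x75, 0x8a, 0x19, 0x91, 0x00]
t2 = [0xe9, 0x8a, 0xab, 0x19, 0x8a, 0x91, 0x91, 0x00]
t3 = [0xab, 0x19, 0x8a, 0x91, 0x91, 0x00, 0xe9, 0x8a]

RES = [ 0xab  0x19  0x8a  0x91  0x91  0x00  0xe9  0x8a ]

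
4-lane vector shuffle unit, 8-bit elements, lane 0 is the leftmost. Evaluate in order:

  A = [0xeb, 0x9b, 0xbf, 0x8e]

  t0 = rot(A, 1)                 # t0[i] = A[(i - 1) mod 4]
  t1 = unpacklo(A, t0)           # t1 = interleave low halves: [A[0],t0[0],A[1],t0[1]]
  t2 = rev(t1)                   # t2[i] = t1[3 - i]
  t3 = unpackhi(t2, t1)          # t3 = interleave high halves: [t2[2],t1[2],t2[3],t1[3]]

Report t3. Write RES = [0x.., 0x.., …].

t0 = [0x8e, 0xeb, 0x9b, 0xbf]
t1 = [0xeb, 0x8e, 0x9b, 0xeb]
t2 = [0xeb, 0x9b, 0x8e, 0xeb]
t3 = [0x8e, 0x9b, 0xeb, 0xeb]

RES = [ 0x8e  0x9b  0xeb  0xeb ]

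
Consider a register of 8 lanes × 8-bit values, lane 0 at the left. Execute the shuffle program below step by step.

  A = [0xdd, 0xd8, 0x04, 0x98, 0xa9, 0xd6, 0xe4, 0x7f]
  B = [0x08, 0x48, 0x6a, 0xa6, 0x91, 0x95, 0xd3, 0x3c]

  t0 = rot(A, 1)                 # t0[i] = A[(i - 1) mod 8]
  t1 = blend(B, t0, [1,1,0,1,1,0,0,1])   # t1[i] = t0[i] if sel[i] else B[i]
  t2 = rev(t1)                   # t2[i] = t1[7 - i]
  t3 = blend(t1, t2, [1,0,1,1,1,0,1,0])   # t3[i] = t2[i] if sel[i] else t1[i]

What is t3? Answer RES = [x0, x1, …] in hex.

RES = [0xe4, 0xdd, 0x95, 0x98, 0x04, 0x95, 0xdd, 0xe4]

→ t0 |7f|dd|d8|04|98|a9|d6|e4|
→ t1 |7f|dd|6a|04|98|95|d3|e4|
→ t2 |e4|d3|95|98|04|6a|dd|7f|
→ t3 |e4|dd|95|98|04|95|dd|e4|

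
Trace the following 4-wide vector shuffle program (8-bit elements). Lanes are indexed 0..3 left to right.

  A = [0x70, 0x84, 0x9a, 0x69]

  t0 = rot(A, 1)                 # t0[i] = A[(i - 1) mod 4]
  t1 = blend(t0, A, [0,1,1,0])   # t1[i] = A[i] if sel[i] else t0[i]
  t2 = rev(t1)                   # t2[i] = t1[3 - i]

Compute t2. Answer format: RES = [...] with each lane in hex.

RES = [0x9a, 0x9a, 0x84, 0x69]

t0 = [0x69, 0x70, 0x84, 0x9a]
t1 = [0x69, 0x84, 0x9a, 0x9a]
t2 = [0x9a, 0x9a, 0x84, 0x69]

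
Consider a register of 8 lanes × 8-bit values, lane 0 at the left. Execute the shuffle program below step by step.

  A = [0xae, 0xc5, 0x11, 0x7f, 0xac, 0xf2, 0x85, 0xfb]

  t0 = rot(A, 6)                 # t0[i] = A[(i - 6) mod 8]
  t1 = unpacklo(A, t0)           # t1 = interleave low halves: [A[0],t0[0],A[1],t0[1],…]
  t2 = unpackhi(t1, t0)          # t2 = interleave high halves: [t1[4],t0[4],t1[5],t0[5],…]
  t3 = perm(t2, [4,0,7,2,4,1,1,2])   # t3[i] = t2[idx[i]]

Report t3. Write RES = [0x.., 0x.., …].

RES = [ 0x7f  0x11  0xc5  0xac  0x7f  0x85  0x85  0xac ]

→ t0 |11|7f|ac|f2|85|fb|ae|c5|
→ t1 |ae|11|c5|7f|11|ac|7f|f2|
→ t2 |11|85|ac|fb|7f|ae|f2|c5|
→ t3 |7f|11|c5|ac|7f|85|85|ac|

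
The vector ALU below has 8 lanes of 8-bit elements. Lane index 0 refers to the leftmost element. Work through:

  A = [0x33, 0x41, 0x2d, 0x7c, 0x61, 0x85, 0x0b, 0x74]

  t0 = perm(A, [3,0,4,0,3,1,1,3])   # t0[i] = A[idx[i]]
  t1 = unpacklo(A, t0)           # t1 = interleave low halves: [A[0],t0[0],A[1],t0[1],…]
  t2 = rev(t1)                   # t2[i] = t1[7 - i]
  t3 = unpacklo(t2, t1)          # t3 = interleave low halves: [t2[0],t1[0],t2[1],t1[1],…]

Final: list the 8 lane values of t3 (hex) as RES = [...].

  t0: 7c 33 61 33 7c 41 41 7c
  t1: 33 7c 41 33 2d 61 7c 33
  t2: 33 7c 61 2d 33 41 7c 33
  t3: 33 33 7c 7c 61 41 2d 33

RES = [ 0x33  0x33  0x7c  0x7c  0x61  0x41  0x2d  0x33 ]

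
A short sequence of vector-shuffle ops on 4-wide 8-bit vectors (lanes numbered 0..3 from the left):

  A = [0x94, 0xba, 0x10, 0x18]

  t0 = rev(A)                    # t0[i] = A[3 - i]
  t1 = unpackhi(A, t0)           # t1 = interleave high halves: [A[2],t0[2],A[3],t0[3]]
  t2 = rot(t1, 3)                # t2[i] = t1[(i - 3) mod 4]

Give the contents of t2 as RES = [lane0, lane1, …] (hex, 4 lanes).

RES = [ 0xba  0x18  0x94  0x10 ]

→ t0 |18|10|ba|94|
→ t1 |10|ba|18|94|
→ t2 |ba|18|94|10|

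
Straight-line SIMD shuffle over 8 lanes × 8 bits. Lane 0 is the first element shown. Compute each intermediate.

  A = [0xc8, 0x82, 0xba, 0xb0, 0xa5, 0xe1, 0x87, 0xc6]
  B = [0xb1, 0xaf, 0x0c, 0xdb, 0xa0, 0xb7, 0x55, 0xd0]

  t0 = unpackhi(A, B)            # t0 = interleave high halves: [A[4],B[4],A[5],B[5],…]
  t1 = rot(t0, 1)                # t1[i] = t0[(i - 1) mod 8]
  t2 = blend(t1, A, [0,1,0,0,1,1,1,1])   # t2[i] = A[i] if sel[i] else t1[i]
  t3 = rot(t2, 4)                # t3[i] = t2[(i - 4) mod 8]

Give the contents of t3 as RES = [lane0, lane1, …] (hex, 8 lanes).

  t0: a5 a0 e1 b7 87 55 c6 d0
  t1: d0 a5 a0 e1 b7 87 55 c6
  t2: d0 82 a0 e1 a5 e1 87 c6
  t3: a5 e1 87 c6 d0 82 a0 e1

RES = [0xa5, 0xe1, 0x87, 0xc6, 0xd0, 0x82, 0xa0, 0xe1]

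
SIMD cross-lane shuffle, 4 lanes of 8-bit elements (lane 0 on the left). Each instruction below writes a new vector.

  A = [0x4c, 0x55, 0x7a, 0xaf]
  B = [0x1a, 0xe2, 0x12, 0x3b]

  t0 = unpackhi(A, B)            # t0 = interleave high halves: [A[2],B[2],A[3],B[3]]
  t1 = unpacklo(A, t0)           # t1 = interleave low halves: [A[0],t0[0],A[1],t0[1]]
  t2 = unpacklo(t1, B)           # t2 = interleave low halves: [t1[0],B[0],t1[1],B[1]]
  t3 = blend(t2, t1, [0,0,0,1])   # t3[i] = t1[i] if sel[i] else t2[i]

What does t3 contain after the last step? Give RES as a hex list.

t0 = [0x7a, 0x12, 0xaf, 0x3b]
t1 = [0x4c, 0x7a, 0x55, 0x12]
t2 = [0x4c, 0x1a, 0x7a, 0xe2]
t3 = [0x4c, 0x1a, 0x7a, 0x12]

RES = [0x4c, 0x1a, 0x7a, 0x12]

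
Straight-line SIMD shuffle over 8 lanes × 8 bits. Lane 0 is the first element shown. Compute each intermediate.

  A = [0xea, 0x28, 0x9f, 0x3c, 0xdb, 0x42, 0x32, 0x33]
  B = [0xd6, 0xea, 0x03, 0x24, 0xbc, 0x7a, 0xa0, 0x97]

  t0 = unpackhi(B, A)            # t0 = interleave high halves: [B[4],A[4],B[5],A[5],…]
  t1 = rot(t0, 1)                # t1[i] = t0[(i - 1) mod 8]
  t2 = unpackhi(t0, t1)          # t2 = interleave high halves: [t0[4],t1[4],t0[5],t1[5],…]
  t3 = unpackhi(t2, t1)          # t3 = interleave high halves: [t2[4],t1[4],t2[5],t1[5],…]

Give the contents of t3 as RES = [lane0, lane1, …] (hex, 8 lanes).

RES = [0x97, 0x42, 0x32, 0xa0, 0x33, 0x32, 0x97, 0x97]

t0 = [0xbc, 0xdb, 0x7a, 0x42, 0xa0, 0x32, 0x97, 0x33]
t1 = [0x33, 0xbc, 0xdb, 0x7a, 0x42, 0xa0, 0x32, 0x97]
t2 = [0xa0, 0x42, 0x32, 0xa0, 0x97, 0x32, 0x33, 0x97]
t3 = [0x97, 0x42, 0x32, 0xa0, 0x33, 0x32, 0x97, 0x97]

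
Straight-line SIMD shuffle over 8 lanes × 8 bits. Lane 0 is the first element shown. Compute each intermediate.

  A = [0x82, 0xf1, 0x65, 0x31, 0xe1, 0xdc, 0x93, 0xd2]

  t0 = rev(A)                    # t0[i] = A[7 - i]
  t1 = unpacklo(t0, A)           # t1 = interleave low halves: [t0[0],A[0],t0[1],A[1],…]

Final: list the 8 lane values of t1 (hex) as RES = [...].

RES = [ 0xd2  0x82  0x93  0xf1  0xdc  0x65  0xe1  0x31 ]

  t0: d2 93 dc e1 31 65 f1 82
  t1: d2 82 93 f1 dc 65 e1 31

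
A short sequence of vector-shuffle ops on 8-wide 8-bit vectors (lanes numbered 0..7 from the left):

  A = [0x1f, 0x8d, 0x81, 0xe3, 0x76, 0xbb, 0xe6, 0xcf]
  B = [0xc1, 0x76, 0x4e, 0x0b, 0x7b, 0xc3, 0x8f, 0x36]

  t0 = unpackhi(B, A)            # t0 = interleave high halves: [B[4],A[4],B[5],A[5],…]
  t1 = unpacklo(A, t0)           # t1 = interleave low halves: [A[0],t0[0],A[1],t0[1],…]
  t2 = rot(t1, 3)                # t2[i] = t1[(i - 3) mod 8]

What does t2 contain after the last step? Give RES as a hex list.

t0 = [0x7b, 0x76, 0xc3, 0xbb, 0x8f, 0xe6, 0x36, 0xcf]
t1 = [0x1f, 0x7b, 0x8d, 0x76, 0x81, 0xc3, 0xe3, 0xbb]
t2 = [0xc3, 0xe3, 0xbb, 0x1f, 0x7b, 0x8d, 0x76, 0x81]

RES = [0xc3, 0xe3, 0xbb, 0x1f, 0x7b, 0x8d, 0x76, 0x81]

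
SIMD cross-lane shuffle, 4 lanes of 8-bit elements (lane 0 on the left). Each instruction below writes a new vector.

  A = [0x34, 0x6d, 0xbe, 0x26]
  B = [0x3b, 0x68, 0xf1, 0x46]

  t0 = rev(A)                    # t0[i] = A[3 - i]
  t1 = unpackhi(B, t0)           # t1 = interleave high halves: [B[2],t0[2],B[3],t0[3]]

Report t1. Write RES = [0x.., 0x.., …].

  t0: 26 be 6d 34
  t1: f1 6d 46 34

RES = [ 0xf1  0x6d  0x46  0x34 ]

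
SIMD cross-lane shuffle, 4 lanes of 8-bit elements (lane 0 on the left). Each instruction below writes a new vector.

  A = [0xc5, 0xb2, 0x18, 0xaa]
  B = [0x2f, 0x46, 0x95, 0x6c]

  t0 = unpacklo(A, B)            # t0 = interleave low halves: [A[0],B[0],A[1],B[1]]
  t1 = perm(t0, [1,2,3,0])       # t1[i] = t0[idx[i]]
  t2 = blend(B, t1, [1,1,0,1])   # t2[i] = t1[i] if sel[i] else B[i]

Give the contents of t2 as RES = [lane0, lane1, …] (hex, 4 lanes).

→ t0 |c5|2f|b2|46|
→ t1 |2f|b2|46|c5|
→ t2 |2f|b2|95|c5|

RES = [0x2f, 0xb2, 0x95, 0xc5]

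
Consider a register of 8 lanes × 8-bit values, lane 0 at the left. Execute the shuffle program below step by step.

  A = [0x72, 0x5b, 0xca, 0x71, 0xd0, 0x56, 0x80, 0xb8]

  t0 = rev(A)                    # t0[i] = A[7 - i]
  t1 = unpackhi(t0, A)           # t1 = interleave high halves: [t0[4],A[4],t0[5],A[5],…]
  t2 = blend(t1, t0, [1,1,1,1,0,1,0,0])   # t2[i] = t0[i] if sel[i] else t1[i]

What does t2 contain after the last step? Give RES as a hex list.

RES = [0xb8, 0x80, 0x56, 0xd0, 0x5b, 0xca, 0x72, 0xb8]

t0 = [0xb8, 0x80, 0x56, 0xd0, 0x71, 0xca, 0x5b, 0x72]
t1 = [0x71, 0xd0, 0xca, 0x56, 0x5b, 0x80, 0x72, 0xb8]
t2 = [0xb8, 0x80, 0x56, 0xd0, 0x5b, 0xca, 0x72, 0xb8]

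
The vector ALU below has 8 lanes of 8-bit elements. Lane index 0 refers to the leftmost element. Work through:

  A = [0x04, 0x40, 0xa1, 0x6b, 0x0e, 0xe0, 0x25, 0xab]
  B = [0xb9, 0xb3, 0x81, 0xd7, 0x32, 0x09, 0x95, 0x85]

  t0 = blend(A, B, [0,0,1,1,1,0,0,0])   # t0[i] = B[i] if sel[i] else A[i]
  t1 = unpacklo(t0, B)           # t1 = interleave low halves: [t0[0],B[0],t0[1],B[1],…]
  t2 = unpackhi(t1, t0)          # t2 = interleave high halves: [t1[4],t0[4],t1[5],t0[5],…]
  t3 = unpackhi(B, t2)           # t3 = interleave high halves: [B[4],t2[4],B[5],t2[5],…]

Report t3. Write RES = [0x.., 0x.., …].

RES = [ 0x32  0xd7  0x09  0x25  0x95  0xd7  0x85  0xab ]

  t0: 04 40 81 d7 32 e0 25 ab
  t1: 04 b9 40 b3 81 81 d7 d7
  t2: 81 32 81 e0 d7 25 d7 ab
  t3: 32 d7 09 25 95 d7 85 ab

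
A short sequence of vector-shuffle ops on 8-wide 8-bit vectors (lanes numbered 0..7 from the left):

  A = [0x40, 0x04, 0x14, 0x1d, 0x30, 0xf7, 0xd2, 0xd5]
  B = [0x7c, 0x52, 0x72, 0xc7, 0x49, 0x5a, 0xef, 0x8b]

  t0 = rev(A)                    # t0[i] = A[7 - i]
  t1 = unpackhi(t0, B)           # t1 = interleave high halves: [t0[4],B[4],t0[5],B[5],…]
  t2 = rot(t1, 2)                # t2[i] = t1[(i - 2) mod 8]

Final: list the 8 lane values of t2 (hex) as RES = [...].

RES = [ 0x40  0x8b  0x1d  0x49  0x14  0x5a  0x04  0xef ]

→ t0 |d5|d2|f7|30|1d|14|04|40|
→ t1 |1d|49|14|5a|04|ef|40|8b|
→ t2 |40|8b|1d|49|14|5a|04|ef|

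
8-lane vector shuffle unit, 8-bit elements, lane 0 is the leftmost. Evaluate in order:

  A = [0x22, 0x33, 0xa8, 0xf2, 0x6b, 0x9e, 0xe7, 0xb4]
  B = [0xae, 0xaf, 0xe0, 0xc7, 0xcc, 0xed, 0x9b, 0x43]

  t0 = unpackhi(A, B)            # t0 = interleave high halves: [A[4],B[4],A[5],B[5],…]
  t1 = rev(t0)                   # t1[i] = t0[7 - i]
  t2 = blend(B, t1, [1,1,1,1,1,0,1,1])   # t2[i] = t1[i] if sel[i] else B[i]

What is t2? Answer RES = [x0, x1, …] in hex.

  t0: 6b cc 9e ed e7 9b b4 43
  t1: 43 b4 9b e7 ed 9e cc 6b
  t2: 43 b4 9b e7 ed ed cc 6b

RES = [ 0x43  0xb4  0x9b  0xe7  0xed  0xed  0xcc  0x6b ]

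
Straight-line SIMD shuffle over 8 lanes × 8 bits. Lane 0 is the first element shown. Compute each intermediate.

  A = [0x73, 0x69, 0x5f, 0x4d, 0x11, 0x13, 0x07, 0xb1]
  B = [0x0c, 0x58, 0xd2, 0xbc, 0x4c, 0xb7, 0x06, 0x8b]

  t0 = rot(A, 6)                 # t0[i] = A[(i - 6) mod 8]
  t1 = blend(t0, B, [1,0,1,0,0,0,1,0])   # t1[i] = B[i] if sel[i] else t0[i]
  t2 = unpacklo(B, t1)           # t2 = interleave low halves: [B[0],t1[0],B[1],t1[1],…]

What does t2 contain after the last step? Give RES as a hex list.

→ t0 |5f|4d|11|13|07|b1|73|69|
→ t1 |0c|4d|d2|13|07|b1|06|69|
→ t2 |0c|0c|58|4d|d2|d2|bc|13|

RES = [ 0x0c  0x0c  0x58  0x4d  0xd2  0xd2  0xbc  0x13 ]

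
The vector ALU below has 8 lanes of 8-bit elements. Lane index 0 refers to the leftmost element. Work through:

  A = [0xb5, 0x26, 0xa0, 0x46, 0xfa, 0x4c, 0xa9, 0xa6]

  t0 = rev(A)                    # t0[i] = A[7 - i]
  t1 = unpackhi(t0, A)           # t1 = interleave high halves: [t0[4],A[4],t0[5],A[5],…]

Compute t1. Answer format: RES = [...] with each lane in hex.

  t0: a6 a9 4c fa 46 a0 26 b5
  t1: 46 fa a0 4c 26 a9 b5 a6

RES = [ 0x46  0xfa  0xa0  0x4c  0x26  0xa9  0xb5  0xa6 ]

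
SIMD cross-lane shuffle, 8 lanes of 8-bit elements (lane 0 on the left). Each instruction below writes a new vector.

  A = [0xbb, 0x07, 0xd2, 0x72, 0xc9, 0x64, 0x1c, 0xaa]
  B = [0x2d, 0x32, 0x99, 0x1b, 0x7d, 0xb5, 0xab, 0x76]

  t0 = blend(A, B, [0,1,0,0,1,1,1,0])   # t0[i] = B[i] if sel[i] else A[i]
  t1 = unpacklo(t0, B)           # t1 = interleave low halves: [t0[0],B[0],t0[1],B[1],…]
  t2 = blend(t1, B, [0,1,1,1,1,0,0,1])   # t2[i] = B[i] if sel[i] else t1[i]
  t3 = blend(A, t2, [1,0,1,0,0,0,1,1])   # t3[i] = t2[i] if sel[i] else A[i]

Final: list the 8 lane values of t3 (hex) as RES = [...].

RES = [ 0xbb  0x07  0x99  0x72  0xc9  0x64  0x72  0x76 ]

  t0: bb 32 d2 72 7d b5 ab aa
  t1: bb 2d 32 32 d2 99 72 1b
  t2: bb 32 99 1b 7d 99 72 76
  t3: bb 07 99 72 c9 64 72 76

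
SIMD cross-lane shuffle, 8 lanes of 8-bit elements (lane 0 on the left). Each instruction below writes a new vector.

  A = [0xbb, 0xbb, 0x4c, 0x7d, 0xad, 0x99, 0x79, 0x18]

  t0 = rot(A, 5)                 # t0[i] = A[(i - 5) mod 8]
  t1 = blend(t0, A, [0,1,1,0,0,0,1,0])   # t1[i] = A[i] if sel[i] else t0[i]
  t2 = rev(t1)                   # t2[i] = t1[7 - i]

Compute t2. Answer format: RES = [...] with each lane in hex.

RES = [0x4c, 0x79, 0xbb, 0x18, 0x79, 0x4c, 0xbb, 0x7d]

→ t0 |7d|ad|99|79|18|bb|bb|4c|
→ t1 |7d|bb|4c|79|18|bb|79|4c|
→ t2 |4c|79|bb|18|79|4c|bb|7d|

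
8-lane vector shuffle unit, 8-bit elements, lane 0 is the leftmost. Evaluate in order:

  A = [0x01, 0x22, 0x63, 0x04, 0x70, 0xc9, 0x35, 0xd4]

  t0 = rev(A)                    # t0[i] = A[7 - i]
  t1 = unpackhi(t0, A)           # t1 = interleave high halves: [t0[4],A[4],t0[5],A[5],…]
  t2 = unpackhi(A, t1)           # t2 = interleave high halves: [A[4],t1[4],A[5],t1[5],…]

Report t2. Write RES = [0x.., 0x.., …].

RES = [0x70, 0x22, 0xc9, 0x35, 0x35, 0x01, 0xd4, 0xd4]

  t0: d4 35 c9 70 04 63 22 01
  t1: 04 70 63 c9 22 35 01 d4
  t2: 70 22 c9 35 35 01 d4 d4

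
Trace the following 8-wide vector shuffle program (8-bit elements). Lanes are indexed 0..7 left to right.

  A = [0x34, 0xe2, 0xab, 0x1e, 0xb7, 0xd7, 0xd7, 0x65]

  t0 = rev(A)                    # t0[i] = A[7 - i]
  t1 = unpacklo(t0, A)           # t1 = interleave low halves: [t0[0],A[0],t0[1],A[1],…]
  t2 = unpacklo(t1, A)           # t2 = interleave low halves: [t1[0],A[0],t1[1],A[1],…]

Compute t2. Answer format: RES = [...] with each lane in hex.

  t0: 65 d7 d7 b7 1e ab e2 34
  t1: 65 34 d7 e2 d7 ab b7 1e
  t2: 65 34 34 e2 d7 ab e2 1e

RES = [ 0x65  0x34  0x34  0xe2  0xd7  0xab  0xe2  0x1e ]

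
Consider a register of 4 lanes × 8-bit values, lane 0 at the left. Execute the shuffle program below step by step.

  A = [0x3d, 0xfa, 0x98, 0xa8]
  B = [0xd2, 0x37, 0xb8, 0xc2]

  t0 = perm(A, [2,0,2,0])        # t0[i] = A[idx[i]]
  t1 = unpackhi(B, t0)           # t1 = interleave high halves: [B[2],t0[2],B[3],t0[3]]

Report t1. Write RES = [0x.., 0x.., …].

t0 = [0x98, 0x3d, 0x98, 0x3d]
t1 = [0xb8, 0x98, 0xc2, 0x3d]

RES = [ 0xb8  0x98  0xc2  0x3d ]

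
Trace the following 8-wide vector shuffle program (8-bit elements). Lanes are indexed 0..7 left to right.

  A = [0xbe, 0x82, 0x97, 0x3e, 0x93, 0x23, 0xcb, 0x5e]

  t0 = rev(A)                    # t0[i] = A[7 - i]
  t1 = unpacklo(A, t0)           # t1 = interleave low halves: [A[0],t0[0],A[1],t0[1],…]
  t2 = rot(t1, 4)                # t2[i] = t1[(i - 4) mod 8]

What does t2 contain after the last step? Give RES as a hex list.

RES = [0x97, 0x23, 0x3e, 0x93, 0xbe, 0x5e, 0x82, 0xcb]

  t0: 5e cb 23 93 3e 97 82 be
  t1: be 5e 82 cb 97 23 3e 93
  t2: 97 23 3e 93 be 5e 82 cb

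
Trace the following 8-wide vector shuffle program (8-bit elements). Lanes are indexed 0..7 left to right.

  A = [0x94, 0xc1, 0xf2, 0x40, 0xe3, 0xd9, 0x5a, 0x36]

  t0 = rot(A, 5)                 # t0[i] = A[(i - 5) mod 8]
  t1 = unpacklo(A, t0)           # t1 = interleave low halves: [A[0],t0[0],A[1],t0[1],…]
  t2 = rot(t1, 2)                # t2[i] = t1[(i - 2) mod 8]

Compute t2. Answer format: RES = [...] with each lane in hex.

RES = [0x40, 0x5a, 0x94, 0x40, 0xc1, 0xe3, 0xf2, 0xd9]

t0 = [0x40, 0xe3, 0xd9, 0x5a, 0x36, 0x94, 0xc1, 0xf2]
t1 = [0x94, 0x40, 0xc1, 0xe3, 0xf2, 0xd9, 0x40, 0x5a]
t2 = [0x40, 0x5a, 0x94, 0x40, 0xc1, 0xe3, 0xf2, 0xd9]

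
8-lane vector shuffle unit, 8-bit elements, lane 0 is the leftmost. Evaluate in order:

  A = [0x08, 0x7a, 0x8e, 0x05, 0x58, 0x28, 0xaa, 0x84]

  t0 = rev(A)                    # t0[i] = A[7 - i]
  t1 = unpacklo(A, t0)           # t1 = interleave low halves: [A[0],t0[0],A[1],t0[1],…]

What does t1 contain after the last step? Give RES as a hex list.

RES = [0x08, 0x84, 0x7a, 0xaa, 0x8e, 0x28, 0x05, 0x58]

  t0: 84 aa 28 58 05 8e 7a 08
  t1: 08 84 7a aa 8e 28 05 58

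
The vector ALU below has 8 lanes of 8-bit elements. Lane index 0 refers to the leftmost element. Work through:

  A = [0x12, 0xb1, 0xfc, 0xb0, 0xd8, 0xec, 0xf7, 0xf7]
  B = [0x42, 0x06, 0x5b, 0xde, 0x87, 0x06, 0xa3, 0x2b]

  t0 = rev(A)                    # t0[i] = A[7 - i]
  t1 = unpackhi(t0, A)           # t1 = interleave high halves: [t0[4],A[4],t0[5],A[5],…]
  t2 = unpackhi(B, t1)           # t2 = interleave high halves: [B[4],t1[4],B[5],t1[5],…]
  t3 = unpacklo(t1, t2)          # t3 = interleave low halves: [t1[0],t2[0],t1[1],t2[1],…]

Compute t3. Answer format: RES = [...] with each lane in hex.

RES = [ 0xb0  0x87  0xd8  0xb1  0xfc  0x06  0xec  0xf7 ]

  t0: f7 f7 ec d8 b0 fc b1 12
  t1: b0 d8 fc ec b1 f7 12 f7
  t2: 87 b1 06 f7 a3 12 2b f7
  t3: b0 87 d8 b1 fc 06 ec f7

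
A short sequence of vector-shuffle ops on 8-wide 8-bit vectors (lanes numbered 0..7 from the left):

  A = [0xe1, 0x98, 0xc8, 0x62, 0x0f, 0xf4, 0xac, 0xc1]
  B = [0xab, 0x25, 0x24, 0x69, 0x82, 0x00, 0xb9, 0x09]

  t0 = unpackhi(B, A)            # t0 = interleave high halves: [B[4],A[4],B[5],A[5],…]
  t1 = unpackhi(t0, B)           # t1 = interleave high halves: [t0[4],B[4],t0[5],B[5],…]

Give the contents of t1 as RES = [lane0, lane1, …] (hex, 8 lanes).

t0 = [0x82, 0x0f, 0x00, 0xf4, 0xb9, 0xac, 0x09, 0xc1]
t1 = [0xb9, 0x82, 0xac, 0x00, 0x09, 0xb9, 0xc1, 0x09]

RES = [ 0xb9  0x82  0xac  0x00  0x09  0xb9  0xc1  0x09 ]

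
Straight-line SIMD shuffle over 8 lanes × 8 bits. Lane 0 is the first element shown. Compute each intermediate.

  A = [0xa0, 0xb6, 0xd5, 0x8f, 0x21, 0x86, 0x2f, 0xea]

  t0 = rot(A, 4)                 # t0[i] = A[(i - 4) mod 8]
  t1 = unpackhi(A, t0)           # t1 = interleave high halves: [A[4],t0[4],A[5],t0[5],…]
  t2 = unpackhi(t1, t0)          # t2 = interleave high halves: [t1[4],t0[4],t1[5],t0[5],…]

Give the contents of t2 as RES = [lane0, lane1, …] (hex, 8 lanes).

RES = [ 0x2f  0xa0  0xd5  0xb6  0xea  0xd5  0x8f  0x8f ]

→ t0 |21|86|2f|ea|a0|b6|d5|8f|
→ t1 |21|a0|86|b6|2f|d5|ea|8f|
→ t2 |2f|a0|d5|b6|ea|d5|8f|8f|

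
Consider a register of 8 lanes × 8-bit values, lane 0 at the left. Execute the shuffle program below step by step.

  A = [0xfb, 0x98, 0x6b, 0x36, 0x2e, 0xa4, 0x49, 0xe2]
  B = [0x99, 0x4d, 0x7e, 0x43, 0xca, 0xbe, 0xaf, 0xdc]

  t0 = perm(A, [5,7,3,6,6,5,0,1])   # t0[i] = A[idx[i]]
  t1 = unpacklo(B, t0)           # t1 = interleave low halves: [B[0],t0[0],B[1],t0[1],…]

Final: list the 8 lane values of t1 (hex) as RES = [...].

RES = [ 0x99  0xa4  0x4d  0xe2  0x7e  0x36  0x43  0x49 ]

→ t0 |a4|e2|36|49|49|a4|fb|98|
→ t1 |99|a4|4d|e2|7e|36|43|49|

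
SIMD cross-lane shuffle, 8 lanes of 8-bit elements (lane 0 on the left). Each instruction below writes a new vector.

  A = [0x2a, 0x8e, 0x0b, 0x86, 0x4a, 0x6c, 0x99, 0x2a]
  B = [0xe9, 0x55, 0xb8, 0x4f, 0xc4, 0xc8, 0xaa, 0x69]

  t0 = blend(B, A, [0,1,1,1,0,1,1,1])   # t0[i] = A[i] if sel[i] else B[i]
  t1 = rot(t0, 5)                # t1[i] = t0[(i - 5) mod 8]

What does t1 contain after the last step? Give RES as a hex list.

RES = [ 0x86  0xc4  0x6c  0x99  0x2a  0xe9  0x8e  0x0b ]

  t0: e9 8e 0b 86 c4 6c 99 2a
  t1: 86 c4 6c 99 2a e9 8e 0b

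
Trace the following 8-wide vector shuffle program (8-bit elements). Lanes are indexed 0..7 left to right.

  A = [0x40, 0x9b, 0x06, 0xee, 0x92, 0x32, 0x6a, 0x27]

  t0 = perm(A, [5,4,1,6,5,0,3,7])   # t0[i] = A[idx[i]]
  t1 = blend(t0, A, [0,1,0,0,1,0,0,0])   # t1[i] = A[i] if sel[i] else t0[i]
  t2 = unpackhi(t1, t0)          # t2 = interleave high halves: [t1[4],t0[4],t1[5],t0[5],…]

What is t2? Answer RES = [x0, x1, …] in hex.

t0 = [0x32, 0x92, 0x9b, 0x6a, 0x32, 0x40, 0xee, 0x27]
t1 = [0x32, 0x9b, 0x9b, 0x6a, 0x92, 0x40, 0xee, 0x27]
t2 = [0x92, 0x32, 0x40, 0x40, 0xee, 0xee, 0x27, 0x27]

RES = [ 0x92  0x32  0x40  0x40  0xee  0xee  0x27  0x27 ]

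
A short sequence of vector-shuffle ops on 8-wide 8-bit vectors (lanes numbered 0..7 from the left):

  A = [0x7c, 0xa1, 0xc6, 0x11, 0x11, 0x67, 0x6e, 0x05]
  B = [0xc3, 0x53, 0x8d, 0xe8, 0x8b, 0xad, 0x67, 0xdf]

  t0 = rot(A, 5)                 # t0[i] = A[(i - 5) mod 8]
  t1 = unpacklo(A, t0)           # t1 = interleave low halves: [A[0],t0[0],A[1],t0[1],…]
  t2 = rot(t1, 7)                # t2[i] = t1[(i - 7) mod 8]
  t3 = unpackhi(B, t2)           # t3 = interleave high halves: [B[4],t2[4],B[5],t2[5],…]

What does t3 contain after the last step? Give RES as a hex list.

RES = [ 0x8b  0x67  0xad  0x11  0x67  0x6e  0xdf  0x7c ]

t0 = [0x11, 0x11, 0x67, 0x6e, 0x05, 0x7c, 0xa1, 0xc6]
t1 = [0x7c, 0x11, 0xa1, 0x11, 0xc6, 0x67, 0x11, 0x6e]
t2 = [0x11, 0xa1, 0x11, 0xc6, 0x67, 0x11, 0x6e, 0x7c]
t3 = [0x8b, 0x67, 0xad, 0x11, 0x67, 0x6e, 0xdf, 0x7c]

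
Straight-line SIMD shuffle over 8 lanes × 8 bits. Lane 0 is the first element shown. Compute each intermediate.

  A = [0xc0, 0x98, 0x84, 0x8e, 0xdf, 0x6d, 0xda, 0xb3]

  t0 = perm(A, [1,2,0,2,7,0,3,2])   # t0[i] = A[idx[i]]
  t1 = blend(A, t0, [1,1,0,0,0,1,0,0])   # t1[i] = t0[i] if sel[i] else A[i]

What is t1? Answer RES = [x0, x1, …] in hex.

t0 = [0x98, 0x84, 0xc0, 0x84, 0xb3, 0xc0, 0x8e, 0x84]
t1 = [0x98, 0x84, 0x84, 0x8e, 0xdf, 0xc0, 0xda, 0xb3]

RES = [0x98, 0x84, 0x84, 0x8e, 0xdf, 0xc0, 0xda, 0xb3]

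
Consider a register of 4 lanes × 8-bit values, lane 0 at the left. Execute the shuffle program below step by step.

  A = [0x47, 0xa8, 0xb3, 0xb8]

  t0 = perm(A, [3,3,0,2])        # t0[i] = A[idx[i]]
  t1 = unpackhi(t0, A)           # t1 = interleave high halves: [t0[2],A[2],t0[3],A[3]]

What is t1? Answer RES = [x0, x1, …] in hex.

RES = [0x47, 0xb3, 0xb3, 0xb8]

t0 = [0xb8, 0xb8, 0x47, 0xb3]
t1 = [0x47, 0xb3, 0xb3, 0xb8]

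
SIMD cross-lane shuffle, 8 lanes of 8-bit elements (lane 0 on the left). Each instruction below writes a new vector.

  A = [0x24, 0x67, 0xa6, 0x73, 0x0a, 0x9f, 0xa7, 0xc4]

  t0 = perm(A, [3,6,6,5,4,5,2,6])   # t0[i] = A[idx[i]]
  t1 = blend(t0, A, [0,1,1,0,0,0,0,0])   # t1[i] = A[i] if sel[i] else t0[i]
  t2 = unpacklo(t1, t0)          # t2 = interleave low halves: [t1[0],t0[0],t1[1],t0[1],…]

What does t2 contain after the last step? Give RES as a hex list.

t0 = [0x73, 0xa7, 0xa7, 0x9f, 0x0a, 0x9f, 0xa6, 0xa7]
t1 = [0x73, 0x67, 0xa6, 0x9f, 0x0a, 0x9f, 0xa6, 0xa7]
t2 = [0x73, 0x73, 0x67, 0xa7, 0xa6, 0xa7, 0x9f, 0x9f]

RES = [0x73, 0x73, 0x67, 0xa7, 0xa6, 0xa7, 0x9f, 0x9f]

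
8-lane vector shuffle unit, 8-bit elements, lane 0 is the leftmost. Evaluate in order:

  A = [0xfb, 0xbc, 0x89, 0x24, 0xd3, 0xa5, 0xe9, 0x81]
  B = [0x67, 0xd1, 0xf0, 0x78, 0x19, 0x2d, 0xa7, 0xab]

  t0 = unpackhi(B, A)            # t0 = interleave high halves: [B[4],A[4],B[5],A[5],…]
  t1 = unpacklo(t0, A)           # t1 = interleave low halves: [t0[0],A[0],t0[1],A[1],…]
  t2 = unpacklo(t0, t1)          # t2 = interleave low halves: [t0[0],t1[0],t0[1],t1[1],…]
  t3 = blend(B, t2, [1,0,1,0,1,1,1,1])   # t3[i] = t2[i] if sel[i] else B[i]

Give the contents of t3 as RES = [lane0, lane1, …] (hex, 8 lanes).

t0 = [0x19, 0xd3, 0x2d, 0xa5, 0xa7, 0xe9, 0xab, 0x81]
t1 = [0x19, 0xfb, 0xd3, 0xbc, 0x2d, 0x89, 0xa5, 0x24]
t2 = [0x19, 0x19, 0xd3, 0xfb, 0x2d, 0xd3, 0xa5, 0xbc]
t3 = [0x19, 0xd1, 0xd3, 0x78, 0x2d, 0xd3, 0xa5, 0xbc]

RES = [0x19, 0xd1, 0xd3, 0x78, 0x2d, 0xd3, 0xa5, 0xbc]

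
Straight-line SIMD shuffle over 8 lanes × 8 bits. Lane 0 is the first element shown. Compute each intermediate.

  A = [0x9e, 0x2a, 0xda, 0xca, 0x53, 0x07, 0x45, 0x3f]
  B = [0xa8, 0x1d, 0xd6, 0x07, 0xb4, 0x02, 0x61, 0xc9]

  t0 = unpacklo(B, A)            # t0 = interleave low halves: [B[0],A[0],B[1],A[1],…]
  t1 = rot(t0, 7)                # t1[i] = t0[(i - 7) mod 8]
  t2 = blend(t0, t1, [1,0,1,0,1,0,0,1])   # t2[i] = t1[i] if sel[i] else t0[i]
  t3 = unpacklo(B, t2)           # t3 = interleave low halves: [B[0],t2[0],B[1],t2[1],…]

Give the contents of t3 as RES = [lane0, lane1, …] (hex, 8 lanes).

t0 = [0xa8, 0x9e, 0x1d, 0x2a, 0xd6, 0xda, 0x07, 0xca]
t1 = [0x9e, 0x1d, 0x2a, 0xd6, 0xda, 0x07, 0xca, 0xa8]
t2 = [0x9e, 0x9e, 0x2a, 0x2a, 0xda, 0xda, 0x07, 0xa8]
t3 = [0xa8, 0x9e, 0x1d, 0x9e, 0xd6, 0x2a, 0x07, 0x2a]

RES = [ 0xa8  0x9e  0x1d  0x9e  0xd6  0x2a  0x07  0x2a ]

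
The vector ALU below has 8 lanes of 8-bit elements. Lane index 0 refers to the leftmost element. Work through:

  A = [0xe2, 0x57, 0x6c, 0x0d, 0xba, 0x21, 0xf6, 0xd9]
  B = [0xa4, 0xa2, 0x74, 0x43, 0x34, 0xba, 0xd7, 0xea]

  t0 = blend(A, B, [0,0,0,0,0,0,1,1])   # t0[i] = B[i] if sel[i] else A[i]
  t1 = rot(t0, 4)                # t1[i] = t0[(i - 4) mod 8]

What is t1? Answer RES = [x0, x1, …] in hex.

RES = [0xba, 0x21, 0xd7, 0xea, 0xe2, 0x57, 0x6c, 0x0d]

t0 = [0xe2, 0x57, 0x6c, 0x0d, 0xba, 0x21, 0xd7, 0xea]
t1 = [0xba, 0x21, 0xd7, 0xea, 0xe2, 0x57, 0x6c, 0x0d]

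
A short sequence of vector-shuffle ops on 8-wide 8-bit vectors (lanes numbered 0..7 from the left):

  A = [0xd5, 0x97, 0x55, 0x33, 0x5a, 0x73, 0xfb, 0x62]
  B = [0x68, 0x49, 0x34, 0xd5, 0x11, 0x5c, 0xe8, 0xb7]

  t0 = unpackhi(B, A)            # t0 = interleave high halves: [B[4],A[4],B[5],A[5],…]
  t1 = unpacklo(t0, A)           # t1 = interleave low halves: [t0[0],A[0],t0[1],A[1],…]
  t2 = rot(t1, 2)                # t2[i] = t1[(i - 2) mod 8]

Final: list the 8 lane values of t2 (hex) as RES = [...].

RES = [0x73, 0x33, 0x11, 0xd5, 0x5a, 0x97, 0x5c, 0x55]

  t0: 11 5a 5c 73 e8 fb b7 62
  t1: 11 d5 5a 97 5c 55 73 33
  t2: 73 33 11 d5 5a 97 5c 55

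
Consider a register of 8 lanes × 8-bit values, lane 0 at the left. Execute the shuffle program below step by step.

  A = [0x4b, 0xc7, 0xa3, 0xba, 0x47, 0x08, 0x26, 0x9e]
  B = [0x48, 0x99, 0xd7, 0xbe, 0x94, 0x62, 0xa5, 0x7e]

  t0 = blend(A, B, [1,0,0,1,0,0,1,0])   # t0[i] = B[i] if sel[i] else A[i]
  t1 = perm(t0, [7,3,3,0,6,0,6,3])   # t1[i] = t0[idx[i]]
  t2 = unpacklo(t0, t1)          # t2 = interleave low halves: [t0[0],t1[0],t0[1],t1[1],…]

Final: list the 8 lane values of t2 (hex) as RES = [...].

RES = [0x48, 0x9e, 0xc7, 0xbe, 0xa3, 0xbe, 0xbe, 0x48]

t0 = [0x48, 0xc7, 0xa3, 0xbe, 0x47, 0x08, 0xa5, 0x9e]
t1 = [0x9e, 0xbe, 0xbe, 0x48, 0xa5, 0x48, 0xa5, 0xbe]
t2 = [0x48, 0x9e, 0xc7, 0xbe, 0xa3, 0xbe, 0xbe, 0x48]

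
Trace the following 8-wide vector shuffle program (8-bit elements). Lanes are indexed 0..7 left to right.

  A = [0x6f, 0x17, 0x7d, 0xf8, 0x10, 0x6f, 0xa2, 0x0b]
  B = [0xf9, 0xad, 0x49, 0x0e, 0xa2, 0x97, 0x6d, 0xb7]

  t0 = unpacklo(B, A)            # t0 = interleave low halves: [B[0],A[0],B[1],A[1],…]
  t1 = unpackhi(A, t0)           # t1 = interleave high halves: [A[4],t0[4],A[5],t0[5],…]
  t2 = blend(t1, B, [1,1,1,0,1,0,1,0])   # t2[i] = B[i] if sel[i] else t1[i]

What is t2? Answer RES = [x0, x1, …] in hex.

RES = [ 0xf9  0xad  0x49  0x7d  0xa2  0x0e  0x6d  0xf8 ]

t0 = [0xf9, 0x6f, 0xad, 0x17, 0x49, 0x7d, 0x0e, 0xf8]
t1 = [0x10, 0x49, 0x6f, 0x7d, 0xa2, 0x0e, 0x0b, 0xf8]
t2 = [0xf9, 0xad, 0x49, 0x7d, 0xa2, 0x0e, 0x6d, 0xf8]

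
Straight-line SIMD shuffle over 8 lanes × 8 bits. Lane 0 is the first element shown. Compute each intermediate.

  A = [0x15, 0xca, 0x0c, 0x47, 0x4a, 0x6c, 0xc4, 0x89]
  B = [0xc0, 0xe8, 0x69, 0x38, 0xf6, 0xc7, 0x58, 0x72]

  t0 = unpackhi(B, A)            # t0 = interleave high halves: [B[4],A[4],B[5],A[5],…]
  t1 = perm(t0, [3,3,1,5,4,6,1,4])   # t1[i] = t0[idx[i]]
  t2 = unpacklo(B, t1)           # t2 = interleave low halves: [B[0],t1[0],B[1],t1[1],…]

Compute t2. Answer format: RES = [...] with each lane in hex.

→ t0 |f6|4a|c7|6c|58|c4|72|89|
→ t1 |6c|6c|4a|c4|58|72|4a|58|
→ t2 |c0|6c|e8|6c|69|4a|38|c4|

RES = [ 0xc0  0x6c  0xe8  0x6c  0x69  0x4a  0x38  0xc4 ]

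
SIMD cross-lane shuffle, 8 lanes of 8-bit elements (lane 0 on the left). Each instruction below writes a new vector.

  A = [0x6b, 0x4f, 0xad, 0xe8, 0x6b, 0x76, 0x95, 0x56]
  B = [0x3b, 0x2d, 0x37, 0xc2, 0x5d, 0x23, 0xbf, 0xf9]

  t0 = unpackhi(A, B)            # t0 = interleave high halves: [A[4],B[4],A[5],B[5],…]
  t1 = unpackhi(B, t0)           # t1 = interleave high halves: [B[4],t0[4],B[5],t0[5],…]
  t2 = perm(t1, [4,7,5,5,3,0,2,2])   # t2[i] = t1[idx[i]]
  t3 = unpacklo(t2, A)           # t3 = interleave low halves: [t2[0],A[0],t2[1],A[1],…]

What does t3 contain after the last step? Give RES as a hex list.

  t0: 6b 5d 76 23 95 bf 56 f9
  t1: 5d 95 23 bf bf 56 f9 f9
  t2: bf f9 56 56 bf 5d 23 23
  t3: bf 6b f9 4f 56 ad 56 e8

RES = [ 0xbf  0x6b  0xf9  0x4f  0x56  0xad  0x56  0xe8 ]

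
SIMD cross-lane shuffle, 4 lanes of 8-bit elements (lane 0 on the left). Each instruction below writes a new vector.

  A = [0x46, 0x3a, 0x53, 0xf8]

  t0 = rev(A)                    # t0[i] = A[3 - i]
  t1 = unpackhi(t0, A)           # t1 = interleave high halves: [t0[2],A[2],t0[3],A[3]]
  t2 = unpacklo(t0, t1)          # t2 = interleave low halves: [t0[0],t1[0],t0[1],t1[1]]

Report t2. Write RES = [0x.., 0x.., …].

RES = [ 0xf8  0x3a  0x53  0x53 ]

  t0: f8 53 3a 46
  t1: 3a 53 46 f8
  t2: f8 3a 53 53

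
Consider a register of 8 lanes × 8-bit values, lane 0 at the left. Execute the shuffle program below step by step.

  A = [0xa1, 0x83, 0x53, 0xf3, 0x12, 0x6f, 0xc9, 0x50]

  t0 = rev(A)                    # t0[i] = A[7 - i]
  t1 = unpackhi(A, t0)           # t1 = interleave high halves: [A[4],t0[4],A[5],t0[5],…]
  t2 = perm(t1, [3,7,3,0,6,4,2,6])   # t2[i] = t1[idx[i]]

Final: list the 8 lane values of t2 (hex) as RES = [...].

RES = [ 0x53  0xa1  0x53  0x12  0x50  0xc9  0x6f  0x50 ]

t0 = [0x50, 0xc9, 0x6f, 0x12, 0xf3, 0x53, 0x83, 0xa1]
t1 = [0x12, 0xf3, 0x6f, 0x53, 0xc9, 0x83, 0x50, 0xa1]
t2 = [0x53, 0xa1, 0x53, 0x12, 0x50, 0xc9, 0x6f, 0x50]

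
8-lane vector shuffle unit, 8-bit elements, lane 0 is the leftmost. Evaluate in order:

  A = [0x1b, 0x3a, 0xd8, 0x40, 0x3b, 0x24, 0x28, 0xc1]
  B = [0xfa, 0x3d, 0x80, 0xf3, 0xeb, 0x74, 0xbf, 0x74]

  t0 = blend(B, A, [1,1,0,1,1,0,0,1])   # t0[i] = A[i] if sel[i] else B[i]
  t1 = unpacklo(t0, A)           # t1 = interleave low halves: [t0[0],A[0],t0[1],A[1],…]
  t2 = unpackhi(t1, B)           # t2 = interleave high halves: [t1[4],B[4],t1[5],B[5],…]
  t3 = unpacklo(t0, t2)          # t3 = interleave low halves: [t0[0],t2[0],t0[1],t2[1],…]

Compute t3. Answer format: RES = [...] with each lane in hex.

RES = [ 0x1b  0x80  0x3a  0xeb  0x80  0xd8  0x40  0x74 ]

→ t0 |1b|3a|80|40|3b|74|bf|c1|
→ t1 |1b|1b|3a|3a|80|d8|40|40|
→ t2 |80|eb|d8|74|40|bf|40|74|
→ t3 |1b|80|3a|eb|80|d8|40|74|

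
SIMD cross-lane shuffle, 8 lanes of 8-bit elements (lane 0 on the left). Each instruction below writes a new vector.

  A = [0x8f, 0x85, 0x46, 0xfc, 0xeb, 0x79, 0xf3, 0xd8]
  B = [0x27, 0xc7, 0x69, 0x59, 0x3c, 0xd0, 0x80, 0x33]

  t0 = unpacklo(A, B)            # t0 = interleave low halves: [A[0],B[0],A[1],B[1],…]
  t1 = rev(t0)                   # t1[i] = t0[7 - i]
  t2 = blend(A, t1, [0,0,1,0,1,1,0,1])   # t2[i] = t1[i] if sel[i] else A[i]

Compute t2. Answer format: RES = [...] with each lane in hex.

→ t0 |8f|27|85|c7|46|69|fc|59|
→ t1 |59|fc|69|46|c7|85|27|8f|
→ t2 |8f|85|69|fc|c7|85|f3|8f|

RES = [ 0x8f  0x85  0x69  0xfc  0xc7  0x85  0xf3  0x8f ]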